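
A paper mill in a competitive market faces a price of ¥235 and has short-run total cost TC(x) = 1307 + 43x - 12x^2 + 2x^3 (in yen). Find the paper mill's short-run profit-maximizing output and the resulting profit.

AVC = 43 - 12x + 2x^2; min AVC = ¥25 at x = 3. Since P = ¥235 ≥ min AVC, the firm produces.
MC = 43 - 24x + 6x^2. Setting P = MC and taking the root on the rising branch gives x* = 8.
TR = 235·8 = 1880. TC = 1307 + 600 = 1907. Profit = 1880 − 1907 = -¥27.
Shutting down would mean losing the fixed cost of ¥1307, so operating at a loss of ¥27 is better by ¥1280.

Profit = -¥27 at x = 8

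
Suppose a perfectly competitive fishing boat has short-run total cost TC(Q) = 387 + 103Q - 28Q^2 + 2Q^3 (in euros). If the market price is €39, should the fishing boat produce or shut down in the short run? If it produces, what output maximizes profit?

Produce at Q = 8

From TC, MC = TC'(Q) = 103 - 56Q + 6Q^2 and AVC = VC/Q = 103 - 28Q + 2Q^2.
AVC hits its minimum where MC = AVC, at Q = 7, giving min AVC = 103 - 28·7 + 2·7^2 = €5.
Since P = €39 ≥ min AVC = €5, price covers variable cost and the firm should produce.
Solving P = MC: 64 - 56Q + 6Q^2 = 0 ⇒ Q = 4/3 or 8. On the upward-sloping branch, Q* = 8.
Check: AVC at Q = 8 is €7 ≤ P, so revenue covers variable cost.
Profit = P·Q − TC = 39·8 − 443 = -€131, a loss, but smaller than the €387 fixed cost the firm would lose by shutting down.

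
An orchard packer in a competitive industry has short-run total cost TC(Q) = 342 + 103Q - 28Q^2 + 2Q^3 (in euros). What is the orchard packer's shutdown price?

Short-run supply begins at min AVC. From VC = 103Q - 28Q^2 + 2Q^3, AVC = 103 - 28Q + 2Q^2.
dAVC/dQ = -28 + 4Q = 0 gives Q = 7. min AVC = 103 - 28·7 + 2·7^2 = 5.
The firm shuts down for any P below €5.

€5 per unit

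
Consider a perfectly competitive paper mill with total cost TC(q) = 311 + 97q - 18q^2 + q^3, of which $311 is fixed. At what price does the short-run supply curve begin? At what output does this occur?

$16 per unit, at q = 9

The shutdown price is the minimum of AVC. VC = 97q - 18q^2 + q^3, so AVC = 97 - 18q + q^2.
dAVC/dq = -18 + 2q = 0 gives q = 9. min AVC = 97 - 18·9 + 9^2 = 16.
For P < $16 the firm produces nothing.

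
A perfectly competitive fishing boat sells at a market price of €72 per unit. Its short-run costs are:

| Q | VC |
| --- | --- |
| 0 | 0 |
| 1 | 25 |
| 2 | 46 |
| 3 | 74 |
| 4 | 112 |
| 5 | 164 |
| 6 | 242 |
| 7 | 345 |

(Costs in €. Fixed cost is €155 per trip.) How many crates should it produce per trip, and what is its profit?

Q = 5; profit = €41

Tabulate TR − TC: Q=0: -155; Q=1: -108; Q=2: -57; Q=3: -13; Q=4: 21; Q=5: 41; Q=6: 35; Q=7: 4.
Profit is maximized at Q = 5. AVC there is 164/5 = €32.80 ≤ P, so producing beats shutting down (which would give -€155).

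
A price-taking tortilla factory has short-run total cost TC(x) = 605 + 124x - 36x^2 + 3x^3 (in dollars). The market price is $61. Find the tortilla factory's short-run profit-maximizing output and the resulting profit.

Profit = -$311 at x = 7

AVC = 124 - 36x + 3x^2; min AVC = $16 at x = 6. Since P = $61 ≥ min AVC, the firm produces.
With MC = 124 - 72x + 9x^2, P = MC on the upward-sloping part at x* = 7.
TR = 61·7 = 427. TC = 605 + 133 = 738. Profit = 427 − 738 = -$311.
That loss of $311 beats the $605 the firm would lose by shutting down; producing recovers $294 of fixed cost.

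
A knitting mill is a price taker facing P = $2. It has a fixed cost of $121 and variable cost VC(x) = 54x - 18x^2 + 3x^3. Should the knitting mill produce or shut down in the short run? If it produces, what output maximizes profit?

Shut down

Strip out fixed cost: VC = 54x - 18x^2 + 3x^3. Then AVC = 54 - 18x + 3x^2 and MC = 54 - 36x + 9x^2.
AVC hits its minimum where MC = AVC, at x = 3, giving min AVC = 54 - 18·3 + 3·3^2 = $27.
P = $2 lies below min AVC = $27; no output level covers variable cost.
Best response: produce nothing and absorb the $121 fixed cost.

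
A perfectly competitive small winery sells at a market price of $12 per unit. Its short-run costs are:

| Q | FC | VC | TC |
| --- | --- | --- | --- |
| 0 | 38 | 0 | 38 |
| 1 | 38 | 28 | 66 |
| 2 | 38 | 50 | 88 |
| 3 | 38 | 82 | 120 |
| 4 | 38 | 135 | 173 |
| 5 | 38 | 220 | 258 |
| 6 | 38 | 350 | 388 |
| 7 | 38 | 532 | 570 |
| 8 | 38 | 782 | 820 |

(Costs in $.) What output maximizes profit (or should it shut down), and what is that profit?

Q = 0 (shut down); profit = -$38

Profit at each row (π = 12Q − TC): Q=0: -38; Q=1: -54; Q=2: -64; Q=3: -84; Q=4: -125; Q=5: -198; Q=6: -316; Q=7: -486; Q=8: -724.
Profit is highest at Q = 0. Equivalently, the lowest AVC in the table is 50/2 ≈ $25 at Q = 2, and P = $12 falls below it — price never covers variable cost, so the firm shuts down and loses only its fixed cost.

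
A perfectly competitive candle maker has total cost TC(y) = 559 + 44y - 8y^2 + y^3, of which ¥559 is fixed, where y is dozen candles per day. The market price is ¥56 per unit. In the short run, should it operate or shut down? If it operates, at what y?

Strip out fixed cost: VC = 44y - 8y^2 + y^3. Then AVC = 44 - 8y + y^2 and MC = 44 - 16y + 3y^2.
AVC hits its minimum where MC = AVC, at y = 4, giving min AVC = 44 - 8·4 + 4^2 = ¥28.
P = ¥56 exceeds min AVC = ¥28, so the firm stays open.
P = MC gives -12 - 16y + 3y^2 = 0, with roots -2/3 and 6. Take the larger (rising MC): y* = 6.
Check: AVC at y = 6 is ¥32 ≤ P, so revenue covers variable cost.
Profit = P·y − TC = 56·6 − 751 = -¥415, a loss, but smaller than the ¥559 fixed cost the firm would lose by shutting down.

Produce at y = 6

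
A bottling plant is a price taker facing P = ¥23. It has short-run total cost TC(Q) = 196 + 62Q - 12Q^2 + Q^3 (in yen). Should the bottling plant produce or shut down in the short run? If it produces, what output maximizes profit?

Shut down

From TC, MC = TC'(Q) = 62 - 24Q + 3Q^2 and AVC = VC/Q = 62 - 12Q + Q^2.
The AVC parabola has its vertex at Q = 12/2 = 6, where AVC = 62 - 12·6 + 6^2 = ¥26.
With P < min AVC (¥23 < ¥26), every unit sold adds to the loss.
Best response: produce nothing and absorb the ¥196 fixed cost.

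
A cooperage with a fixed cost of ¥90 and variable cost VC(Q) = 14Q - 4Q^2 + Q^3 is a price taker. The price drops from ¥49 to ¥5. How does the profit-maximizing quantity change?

AVC = 14 - 4Q + Q^2, minimized at Q = 2 where min AVC = ¥10. MC = 14 - 8Q + 3Q^2.
With P = ¥49 above the shutdown price, P = MC gives Q = 5.
At P = ¥5 < min AVC = ¥10, price no longer covers variable cost at any output, so the firm shuts down: Q = 0.

Output falls from 5 to 0 (the firm shuts down)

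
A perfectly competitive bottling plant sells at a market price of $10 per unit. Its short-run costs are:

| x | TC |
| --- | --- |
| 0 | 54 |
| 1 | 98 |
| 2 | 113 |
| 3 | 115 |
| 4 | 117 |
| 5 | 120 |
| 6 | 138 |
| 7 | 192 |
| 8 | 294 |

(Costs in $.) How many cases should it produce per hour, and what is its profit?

Profit at each row (π = 10x − TC): x=0: -54; x=1: -88; x=2: -93; x=3: -85; x=4: -77; x=5: -70; x=6: -78; x=7: -122; x=8: -214.
Profit is highest at x = 0. Equivalently, the lowest AVC in the table is 66/5 ≈ $13.20 at x = 5, and P = $10 falls below it — price never covers variable cost, so the firm shuts down and loses only its fixed cost.

x = 0 (shut down); profit = -$54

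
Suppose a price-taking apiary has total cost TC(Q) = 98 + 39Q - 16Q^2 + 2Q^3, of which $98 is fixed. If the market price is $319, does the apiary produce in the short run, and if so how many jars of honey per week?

Variable cost is VC = 39Q - 16Q^2 + 2Q^3, so AVC = VC/Q = 39 - 16Q + 2Q^2 and MC = dTC/dQ = 39 - 32Q + 6Q^2.
AVC hits its minimum where MC = AVC, at Q = 4, giving min AVC = 39 - 16·4 + 2·4^2 = $7.
Because $319 ≥ $7, revenue can cover variable cost; the firm operates.
Solving P = MC: -280 - 32Q + 6Q^2 = 0 ⇒ Q = -14/3 or 10. On the upward-sloping branch, Q* = 10.
Check: AVC at Q = 10 is $79 ≤ P, so revenue covers variable cost.
Profit = P·Q − TC = 319·10 − 888 = $2302.

Produce at Q = 10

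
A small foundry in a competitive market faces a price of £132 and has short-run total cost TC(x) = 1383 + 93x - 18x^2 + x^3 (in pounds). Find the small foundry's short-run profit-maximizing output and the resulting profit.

Profit = -£31 at x = 13

AVC = 93 - 18x + x^2; min AVC = £12 at x = 9. Since P = £132 ≥ min AVC, the firm produces.
With MC = 93 - 36x + 3x^2, P = MC on the upward-sloping part at x* = 13.
TR = 132·13 = 1716. TC = 1383 + 364 = 1747. Profit = 1716 − 1747 = -£31.
Shutting down would mean losing the fixed cost of £1383, so operating at a loss of £31 is better by £1352.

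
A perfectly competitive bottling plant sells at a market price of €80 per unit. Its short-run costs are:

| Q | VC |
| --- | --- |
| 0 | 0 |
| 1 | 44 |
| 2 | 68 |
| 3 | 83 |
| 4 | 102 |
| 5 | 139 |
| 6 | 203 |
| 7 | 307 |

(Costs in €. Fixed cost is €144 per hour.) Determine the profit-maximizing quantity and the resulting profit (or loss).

Q = 6; profit = €133

Tabulate TR − TC: Q=0: -144; Q=1: -108; Q=2: -52; Q=3: 13; Q=4: 74; Q=5: 117; Q=6: 133; Q=7: 109.
Profit is maximized at Q = 6. AVC there is 203/6 = €33.83 ≤ P, so producing beats shutting down (which would give -€144).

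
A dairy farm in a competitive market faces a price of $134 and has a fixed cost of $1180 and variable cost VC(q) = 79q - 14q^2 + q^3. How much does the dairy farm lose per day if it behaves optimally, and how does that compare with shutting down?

Profit = -$212 at q = 11

AVC = 79 - 14q + q^2; min AVC = $30 at q = 7. Since P = $134 ≥ min AVC, the firm produces.
MC = 79 - 28q + 3q^2. Setting P = MC and taking the root on the rising branch gives q* = 11.
TR = 134·11 = 1474. TC = 1180 + 506 = 1686. Profit = 1474 − 1686 = -$212.
By producing, the firm covers all variable cost plus $968 of fixed cost; shutting down would lose the full $1180.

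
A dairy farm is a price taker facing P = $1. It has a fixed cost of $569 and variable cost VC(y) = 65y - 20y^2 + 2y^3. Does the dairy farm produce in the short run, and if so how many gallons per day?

Shut down

From TC, MC = TC'(y) = 65 - 40y + 6y^2 and AVC = VC/y = 65 - 20y + 2y^2.
AVC hits its minimum where MC = AVC, at y = 5, giving min AVC = 65 - 20·5 + 2·5^2 = $15.
With P < min AVC ($1 < $15), every unit sold adds to the loss.
Best response: produce nothing and absorb the $569 fixed cost.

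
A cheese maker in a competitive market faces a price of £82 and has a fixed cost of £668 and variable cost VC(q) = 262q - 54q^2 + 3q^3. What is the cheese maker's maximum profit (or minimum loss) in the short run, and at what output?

AVC = 262 - 54q + 3q^2; min AVC = £19 at q = 9. Since P = £82 ≥ min AVC, the firm produces.
MC = 262 - 108q + 9q^2. Setting P = MC and taking the root on the rising branch gives q* = 10.
TR = 82·10 = 820. TC = 668 + 220 = 888. Profit = 820 − 888 = -£68.
That loss of £68 beats the £668 the firm would lose by shutting down; producing recovers £600 of fixed cost.

Profit = -£68 at q = 10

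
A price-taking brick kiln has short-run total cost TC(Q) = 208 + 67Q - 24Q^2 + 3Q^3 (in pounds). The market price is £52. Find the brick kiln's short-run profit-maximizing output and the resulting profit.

AVC = 67 - 24Q + 3Q^2 has its minimum £19 at Q = 4; price £52 clears that bar, so the firm operates.
MC = 67 - 48Q + 9Q^2. Setting P = MC and taking the root on the rising branch gives Q* = 5.
TR = 52·5 = 260. TC = 208 + 110 = 318. Profit = 260 − 318 = -£58.
By producing, the firm covers all variable cost plus £150 of fixed cost; shutting down would lose the full £208.

Profit = -£58 at Q = 5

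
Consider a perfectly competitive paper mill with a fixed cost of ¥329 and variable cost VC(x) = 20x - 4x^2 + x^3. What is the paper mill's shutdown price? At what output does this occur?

The firm shuts down when price falls below the minimum of average variable cost. AVC = VC/x = 20 - 4x + x^2.
At the minimum of AVC, MC = AVC. MC = 20 - 8x + 3x^2; setting MC = AVC gives 2x^2 - 4x = 0, so x = 2. min AVC = 16.
So the shutdown price is ¥16.

¥16 per unit, at x = 2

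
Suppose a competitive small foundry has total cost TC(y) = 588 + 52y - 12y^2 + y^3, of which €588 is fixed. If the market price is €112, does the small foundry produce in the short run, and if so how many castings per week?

From TC, MC = TC'(y) = 52 - 24y + 3y^2 and AVC = VC/y = 52 - 12y + y^2.
AVC hits its minimum where MC = AVC, at y = 6, giving min AVC = 52 - 12·6 + 6^2 = €16.
Since P = €112 ≥ min AVC = €16, price covers variable cost and the firm should produce.
P = MC gives -60 - 24y + 3y^2 = 0, with roots -2 and 10. Take the larger (rising MC): y* = 10.
Check: AVC at y = 10 is €32 ≤ P, so revenue covers variable cost.
Profit = P·y − TC = 112·10 − 908 = €212.

Produce at y = 10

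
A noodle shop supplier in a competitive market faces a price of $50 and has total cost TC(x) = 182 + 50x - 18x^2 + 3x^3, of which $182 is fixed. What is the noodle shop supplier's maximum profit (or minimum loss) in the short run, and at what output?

AVC = 50 - 18x + 3x^2; min AVC = $23 at x = 3. Since P = $50 ≥ min AVC, the firm produces.
With MC = 50 - 36x + 9x^2, P = MC on the upward-sloping part at x* = 4.
TR = 50·4 = 200. TC = 182 + 104 = 286. Profit = 200 − 286 = -$86.
Shutting down would mean losing the fixed cost of $182, so operating at a loss of $86 is better by $96.

Profit = -$86 at x = 4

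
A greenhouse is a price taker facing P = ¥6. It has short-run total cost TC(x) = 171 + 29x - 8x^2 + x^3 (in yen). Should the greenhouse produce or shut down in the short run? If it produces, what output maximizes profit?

Variable cost is VC = 29x - 8x^2 + x^3, so AVC = VC/x = 29 - 8x + x^2 and MC = dTC/dx = 29 - 16x + 3x^2.
AVC hits its minimum where MC = AVC, at x = 4, giving min AVC = 29 - 8·4 + 4^2 = ¥13.
With P < min AVC (¥6 < ¥13), every unit sold adds to the loss.
The firm minimizes its loss by shutting down and losing only its fixed cost of ¥171.

Shut down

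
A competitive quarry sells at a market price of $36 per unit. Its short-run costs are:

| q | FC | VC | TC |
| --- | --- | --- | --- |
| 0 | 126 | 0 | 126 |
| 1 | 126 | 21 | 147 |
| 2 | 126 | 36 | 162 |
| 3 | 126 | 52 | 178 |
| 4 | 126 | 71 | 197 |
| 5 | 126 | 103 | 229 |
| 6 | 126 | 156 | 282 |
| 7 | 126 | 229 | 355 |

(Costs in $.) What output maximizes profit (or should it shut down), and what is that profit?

q = 5; profit = -$49

Tabulate TR − TC: q=0: -126; q=1: -111; q=2: -90; q=3: -70; q=4: -53; q=5: -49; q=6: -66; q=7: -103.
Profit is maximized at q = 5. AVC there is 103/5 = $20.60 ≤ P, so producing beats shutting down (which would give -$126).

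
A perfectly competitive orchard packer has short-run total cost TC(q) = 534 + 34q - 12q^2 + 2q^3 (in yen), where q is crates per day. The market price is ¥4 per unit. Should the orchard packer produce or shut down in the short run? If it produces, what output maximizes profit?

From TC, MC = TC'(q) = 34 - 24q + 6q^2 and AVC = VC/q = 34 - 12q + 2q^2.
AVC hits its minimum where MC = AVC, at q = 3, giving min AVC = 34 - 12·3 + 2·3^2 = ¥16.
P = ¥4 lies below min AVC = ¥16; no output level covers variable cost.
Best response: produce nothing and absorb the ¥534 fixed cost.

Shut down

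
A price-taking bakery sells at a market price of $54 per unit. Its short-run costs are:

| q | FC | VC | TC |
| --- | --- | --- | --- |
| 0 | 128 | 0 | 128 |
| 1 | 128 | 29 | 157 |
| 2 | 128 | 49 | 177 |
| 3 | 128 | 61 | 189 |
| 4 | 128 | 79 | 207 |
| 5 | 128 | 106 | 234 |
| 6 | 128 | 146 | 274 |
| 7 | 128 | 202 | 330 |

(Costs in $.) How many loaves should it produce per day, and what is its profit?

Tabulate TR − TC: q=0: -128; q=1: -103; q=2: -69; q=3: -27; q=4: 9; q=5: 36; q=6: 50; q=7: 48.
Profit is maximized at q = 6. AVC there is 146/6 = $24.33 ≤ P, so producing beats shutting down (which would give -$128).

q = 6; profit = $50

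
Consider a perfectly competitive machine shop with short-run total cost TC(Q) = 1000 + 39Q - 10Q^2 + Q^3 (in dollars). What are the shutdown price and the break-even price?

Shutdown price = $14; break-even price = $139

AVC = 39 - 10Q + Q^2; minimized at Q = 5, giving min AVC = $14. That is the shutdown price.
ATC = 1000/Q + 39 - 10Q + Q^2. Setting dATC/dQ = −1000/Q^2 − 10 + 2Q = 0 gives Q = 10 (since 2·10^3 − 10·10^2 = 1000).
min ATC = 1000/10 + 39 − 10·10 + 10^2 = $139. That is the break-even price.
For $14 ≤ P < $139 the firm produces at a loss; below $14 it shuts down.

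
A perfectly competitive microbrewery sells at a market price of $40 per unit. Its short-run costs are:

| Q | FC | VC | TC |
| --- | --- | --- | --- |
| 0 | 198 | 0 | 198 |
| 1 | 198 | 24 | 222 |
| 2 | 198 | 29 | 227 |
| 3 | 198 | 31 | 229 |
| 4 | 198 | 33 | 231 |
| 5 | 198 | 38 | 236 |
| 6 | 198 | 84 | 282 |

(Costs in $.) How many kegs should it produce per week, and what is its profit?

Profit at each row (π = 40Q − TC): Q=0: -198; Q=1: -182; Q=2: -147; Q=3: -109; Q=4: -71; Q=5: -36; Q=6: -42.
Profit is maximized at Q = 5. AVC there is 38/5 = $7.60 ≤ P, so producing beats shutting down (which would give -$198).

Q = 5; profit = -$36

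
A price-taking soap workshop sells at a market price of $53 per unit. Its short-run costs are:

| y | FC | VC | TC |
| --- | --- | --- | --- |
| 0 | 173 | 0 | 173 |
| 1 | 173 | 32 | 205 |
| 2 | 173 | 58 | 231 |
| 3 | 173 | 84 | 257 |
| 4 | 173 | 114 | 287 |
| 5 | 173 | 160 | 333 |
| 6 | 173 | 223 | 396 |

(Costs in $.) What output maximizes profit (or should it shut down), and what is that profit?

y = 5; profit = -$68

Compute π = P·y − TC at each output: y=0: -173; y=1: -152; y=2: -125; y=3: -98; y=4: -75; y=5: -68; y=6: -78.
Profit is maximized at y = 5. AVC there is 160/5 = $32 ≤ P, so producing beats shutting down (which would give -$173).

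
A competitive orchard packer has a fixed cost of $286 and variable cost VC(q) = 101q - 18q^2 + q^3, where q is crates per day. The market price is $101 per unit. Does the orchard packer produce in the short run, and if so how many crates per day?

Produce at q = 12

Strip out fixed cost: VC = 101q - 18q^2 + q^3. Then AVC = 101 - 18q + q^2 and MC = 101 - 36q + 3q^2.
The AVC parabola has its vertex at q = 18/2 = 9, where AVC = 101 - 18·9 + 9^2 = $20.
Because $101 ≥ $20, revenue can cover variable cost; the firm operates.
Set P = MC: 101 = 101 - 36q + 3q^2 → -36q + 3q^2 = 0. The roots are q = 0 and q = 12; the profit-maximizing output is on the rising part of MC, so q* = 12.
Check: AVC at q = 12 is $29 ≤ P, so revenue covers variable cost.
Profit = P·q − TC = 101·12 − 634 = $578.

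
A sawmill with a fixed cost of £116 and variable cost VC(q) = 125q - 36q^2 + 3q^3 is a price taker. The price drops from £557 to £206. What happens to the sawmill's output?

MC = 125 - 72q + 9q^2; the shutdown threshold is min AVC = £17 (at q = 6).
At P = £557 ≥ min AVC, set P = MC on the rising branch: q = 12.
At P = £206 ≥ min AVC, set P = MC: q = 9. The firm stays open but cuts output.

Output falls from 12 to 9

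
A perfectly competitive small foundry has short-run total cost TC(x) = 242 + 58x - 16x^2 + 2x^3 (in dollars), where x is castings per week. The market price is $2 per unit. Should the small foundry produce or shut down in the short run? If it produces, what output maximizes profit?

From TC, MC = TC'(x) = 58 - 32x + 6x^2 and AVC = VC/x = 58 - 16x + 2x^2.
The AVC parabola has its vertex at x = 16/4 = 4, where AVC = 58 - 16·4 + 2·4^2 = $26.
With P < min AVC ($2 < $26), every unit sold adds to the loss.
The firm minimizes its loss by shutting down and losing only its fixed cost of $242.

Shut down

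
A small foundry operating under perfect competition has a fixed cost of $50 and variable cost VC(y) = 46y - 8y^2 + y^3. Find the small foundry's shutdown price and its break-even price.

AVC = 46 - 8y + y^2; minimized at y = 4, giving min AVC = $30. That is the shutdown price.
ATC = 50/y + 46 - 8y + y^2. Setting dATC/dy = −50/y^2 − 8 + 2y = 0 gives y = 5 (since 2·5^3 − 8·5^2 = 50).
min ATC = 50/5 + 46 − 8·5 + 5^2 = $41. That is the break-even price.
For $30 ≤ P < $41 the firm produces at a loss; below $30 it shuts down.

Shutdown price = $30; break-even price = $41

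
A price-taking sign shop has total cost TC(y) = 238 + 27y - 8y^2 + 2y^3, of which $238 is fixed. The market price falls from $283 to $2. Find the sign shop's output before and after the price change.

Output falls from 8 to 0 (the firm shuts down)

AVC = 27 - 8y + 2y^2, minimized at y = 2 where min AVC = $19. MC = 27 - 16y + 6y^2.
With P = $283 above the shutdown price, P = MC gives y = 8.
At P = $2 < min AVC = $19, price no longer covers variable cost at any output, so the firm shuts down: y = 0.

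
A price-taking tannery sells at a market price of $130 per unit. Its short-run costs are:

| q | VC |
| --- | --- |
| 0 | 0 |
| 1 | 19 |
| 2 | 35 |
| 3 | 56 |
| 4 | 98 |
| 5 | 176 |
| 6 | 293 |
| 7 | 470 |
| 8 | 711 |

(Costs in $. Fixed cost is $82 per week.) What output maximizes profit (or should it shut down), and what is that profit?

q = 6; profit = $405

Compute π = P·q − TC at each output: q=0: -82; q=1: 29; q=2: 143; q=3: 252; q=4: 340; q=5: 392; q=6: 405; q=7: 358; q=8: 247.
Profit is maximized at q = 6. AVC there is 293/6 = $48.83 ≤ P, so producing beats shutting down (which would give -$82).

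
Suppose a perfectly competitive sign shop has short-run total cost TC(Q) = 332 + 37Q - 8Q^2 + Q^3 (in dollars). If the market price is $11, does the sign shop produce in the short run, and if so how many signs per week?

From TC, MC = TC'(Q) = 37 - 16Q + 3Q^2 and AVC = VC/Q = 37 - 8Q + Q^2.
AVC hits its minimum where MC = AVC, at Q = 4, giving min AVC = 37 - 8·4 + 4^2 = $21.
P = $11 lies below min AVC = $21; no output level covers variable cost.
Best response: produce nothing and absorb the $332 fixed cost.

Shut down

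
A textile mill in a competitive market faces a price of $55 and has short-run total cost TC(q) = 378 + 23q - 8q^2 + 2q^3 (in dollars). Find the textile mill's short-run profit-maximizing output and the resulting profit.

Profit = -$250 at q = 4

AVC = 23 - 8q + 2q^2 has its minimum $15 at q = 2; price $55 clears that bar, so the firm operates.
MC = 23 - 16q + 6q^2. Setting P = MC and taking the root on the rising branch gives q* = 4.
TR = 55·4 = 220. TC = 378 + 92 = 470. Profit = 220 − 470 = -$250.
Shutting down would mean losing the fixed cost of $378, so operating at a loss of $250 is better by $128.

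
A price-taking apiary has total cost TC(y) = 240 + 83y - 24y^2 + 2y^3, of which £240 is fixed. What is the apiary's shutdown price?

£11 per unit

Short-run supply begins at min AVC. From VC = 83y - 24y^2 + 2y^3, AVC = 83 - 24y + 2y^2.
At the minimum of AVC, MC = AVC. MC = 83 - 48y + 6y^2; setting MC = AVC gives 4y^2 - 24y = 0, so y = 6. min AVC = 11.
For P < £11 the firm produces nothing.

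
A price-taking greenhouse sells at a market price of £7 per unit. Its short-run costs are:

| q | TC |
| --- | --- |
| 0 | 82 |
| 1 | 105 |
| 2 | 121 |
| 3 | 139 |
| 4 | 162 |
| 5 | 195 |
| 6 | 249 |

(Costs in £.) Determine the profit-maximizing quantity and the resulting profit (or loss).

Tabulate TR − TC: q=0: -82; q=1: -98; q=2: -107; q=3: -118; q=4: -134; q=5: -160; q=6: -207.
Profit is highest at q = 0. Equivalently, the lowest AVC in the table is 57/3 ≈ £19 at q = 3, and P = £7 falls below it — price never covers variable cost, so the firm shuts down and loses only its fixed cost.

q = 0 (shut down); profit = -£82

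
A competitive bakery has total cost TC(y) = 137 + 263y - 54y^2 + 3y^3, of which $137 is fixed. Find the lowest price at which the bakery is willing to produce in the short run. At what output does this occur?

The firm shuts down when price falls below the minimum of average variable cost. AVC = VC/y = 263 - 54y + 3y^2.
At the minimum of AVC, MC = AVC. MC = 263 - 108y + 9y^2; setting MC = AVC gives 6y^2 - 54y = 0, so y = 9. min AVC = 20.
So the shutdown price is $20.

$20 per unit, at y = 9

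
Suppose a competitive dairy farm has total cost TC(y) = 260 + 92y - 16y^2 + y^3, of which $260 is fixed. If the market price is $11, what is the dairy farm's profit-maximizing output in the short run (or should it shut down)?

Strip out fixed cost: VC = 92y - 16y^2 + y^3. Then AVC = 92 - 16y + y^2 and MC = 92 - 32y + 3y^2.
The AVC parabola has its vertex at y = 16/2 = 8, where AVC = 92 - 16·8 + 8^2 = $28.
P = $11 lies below min AVC = $28; no output level covers variable cost.
Shutting down limits the loss to fixed cost, $260.

Shut down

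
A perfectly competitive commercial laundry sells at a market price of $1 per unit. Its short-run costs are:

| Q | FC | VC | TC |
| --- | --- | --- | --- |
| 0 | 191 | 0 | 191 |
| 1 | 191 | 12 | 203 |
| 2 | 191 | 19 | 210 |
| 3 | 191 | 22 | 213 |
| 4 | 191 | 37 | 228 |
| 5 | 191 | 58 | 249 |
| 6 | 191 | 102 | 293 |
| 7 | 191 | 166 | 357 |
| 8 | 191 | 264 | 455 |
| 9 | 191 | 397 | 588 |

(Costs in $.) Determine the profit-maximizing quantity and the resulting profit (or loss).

Tabulate TR − TC: Q=0: -191; Q=1: -202; Q=2: -208; Q=3: -210; Q=4: -224; Q=5: -244; Q=6: -287; Q=7: -350; Q=8: -447; Q=9: -579.
Profit is highest at Q = 0. Equivalently, the lowest AVC in the table is 22/3 ≈ $7.33 at Q = 3, and P = $1 falls below it — price never covers variable cost, so the firm shuts down and loses only its fixed cost.

Q = 0 (shut down); profit = -$191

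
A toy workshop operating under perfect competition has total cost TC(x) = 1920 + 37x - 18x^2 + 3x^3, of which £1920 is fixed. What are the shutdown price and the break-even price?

Shutdown price = £10; break-even price = £325

Shutdown price = min AVC. AVC = 37 - 18x + 3x^2, with vertex at x = 3 and minimum £10.
ATC = 1920/x + 37 - 18x + 3x^2. Setting dATC/dx = −1920/x^2 − 18 + 6x = 0 gives x = 8 (since 6·8^3 − 18·8^2 = 1920).
min ATC = 1920/8 + 37 − 18·8 + 3·8^2 = £325. That is the break-even price.
Between these two prices the firm operates at a loss; above £325 it earns a profit.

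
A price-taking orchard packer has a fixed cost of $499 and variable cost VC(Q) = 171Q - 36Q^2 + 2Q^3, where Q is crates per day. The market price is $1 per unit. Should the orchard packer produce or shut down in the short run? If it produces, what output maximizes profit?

Shut down

Variable cost is VC = 171Q - 36Q^2 + 2Q^3, so AVC = VC/Q = 171 - 36Q + 2Q^2 and MC = dTC/dQ = 171 - 72Q + 6Q^2.
AVC is minimized where dAVC/dQ = -36 + 4Q = 0, at Q = 9; min AVC = 171 - 36·9 + 2·9^2 = $9.
Since P = $1 < min AVC = $9, price fails to cover variable cost at any output.
Shutting down limits the loss to fixed cost, $499.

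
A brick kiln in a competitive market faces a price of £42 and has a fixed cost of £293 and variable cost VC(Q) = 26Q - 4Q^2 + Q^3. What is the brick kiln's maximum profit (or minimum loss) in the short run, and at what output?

AVC = 26 - 4Q + Q^2 has its minimum £22 at Q = 2; price £42 clears that bar, so the firm operates.
MC = 26 - 8Q + 3Q^2. Setting P = MC and taking the root on the rising branch gives Q* = 4.
TR = 42·4 = 168. TC = 293 + 104 = 397. Profit = 168 − 397 = -£229.
That loss of £229 beats the £293 the firm would lose by shutting down; producing recovers £64 of fixed cost.

Profit = -£229 at Q = 4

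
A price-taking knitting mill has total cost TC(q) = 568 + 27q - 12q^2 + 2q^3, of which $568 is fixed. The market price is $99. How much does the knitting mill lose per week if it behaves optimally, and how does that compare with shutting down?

AVC = 27 - 12q + 2q^2 has its minimum $9 at q = 3; price $99 clears that bar, so the firm operates.
With MC = 27 - 24q + 6q^2, P = MC on the upward-sloping part at q* = 6.
TR = 99·6 = 594. TC = 568 + 162 = 730. Profit = 594 − 730 = -$136.
That loss of $136 beats the $568 the firm would lose by shutting down; producing recovers $432 of fixed cost.

Profit = -$136 at q = 6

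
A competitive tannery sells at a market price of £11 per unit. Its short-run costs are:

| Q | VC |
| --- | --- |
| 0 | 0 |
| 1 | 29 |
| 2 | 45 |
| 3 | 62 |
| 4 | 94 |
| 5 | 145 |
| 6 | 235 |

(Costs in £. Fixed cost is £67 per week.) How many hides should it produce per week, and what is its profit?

Tabulate TR − TC: Q=0: -67; Q=1: -85; Q=2: -90; Q=3: -96; Q=4: -117; Q=5: -157; Q=6: -236.
Profit is highest at Q = 0. Equivalently, the lowest AVC in the table is 62/3 ≈ £20.67 at Q = 3, and P = £11 falls below it — price never covers variable cost, so the firm shuts down and loses only its fixed cost.

Q = 0 (shut down); profit = -£67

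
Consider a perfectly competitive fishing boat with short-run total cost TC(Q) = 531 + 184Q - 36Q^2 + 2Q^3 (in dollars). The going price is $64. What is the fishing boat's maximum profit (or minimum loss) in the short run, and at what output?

Profit = -$131 at Q = 10

AVC = 184 - 36Q + 2Q^2; min AVC = $22 at Q = 9. Since P = $64 ≥ min AVC, the firm produces.
MC = 184 - 72Q + 6Q^2. Setting P = MC and taking the root on the rising branch gives Q* = 10.
TR = 64·10 = 640. TC = 531 + 240 = 771. Profit = 640 − 771 = -$131.
By producing, the firm covers all variable cost plus $400 of fixed cost; shutting down would lose the full $531.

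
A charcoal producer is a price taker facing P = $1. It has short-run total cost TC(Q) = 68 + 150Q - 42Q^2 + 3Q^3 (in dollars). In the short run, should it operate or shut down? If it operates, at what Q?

Shut down

Variable cost is VC = 150Q - 42Q^2 + 3Q^3, so AVC = VC/Q = 150 - 42Q + 3Q^2 and MC = dTC/dQ = 150 - 84Q + 9Q^2.
AVC hits its minimum where MC = AVC, at Q = 7, giving min AVC = 150 - 42·7 + 3·7^2 = $3.
P = $1 lies below min AVC = $3; no output level covers variable cost.
Shutting down limits the loss to fixed cost, $68.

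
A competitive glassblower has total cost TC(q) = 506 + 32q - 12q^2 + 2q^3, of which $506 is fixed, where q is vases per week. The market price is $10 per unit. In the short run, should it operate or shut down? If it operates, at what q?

Shut down

Variable cost is VC = 32q - 12q^2 + 2q^3, so AVC = VC/q = 32 - 12q + 2q^2 and MC = dTC/dq = 32 - 24q + 6q^2.
The AVC parabola has its vertex at q = 12/4 = 3, where AVC = 32 - 12·3 + 2·3^2 = $14.
With P < min AVC ($10 < $14), every unit sold adds to the loss.
Best response: produce nothing and absorb the $506 fixed cost.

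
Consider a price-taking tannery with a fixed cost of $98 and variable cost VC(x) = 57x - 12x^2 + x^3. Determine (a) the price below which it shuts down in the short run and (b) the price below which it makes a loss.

Shutdown price = $21; break-even price = $36

Shutdown price = min AVC. AVC = 57 - 12x + x^2, with vertex at x = 6 and minimum $21.
ATC = 98/x + 57 - 12x + x^2. Setting dATC/dx = −98/x^2 − 12 + 2x = 0 gives x = 7 (since 2·7^3 − 12·7^2 = 98).
min ATC = 98/7 + 57 − 12·7 + 7^2 = $36. That is the break-even price.
For $21 ≤ P < $36 the firm produces at a loss; below $21 it shuts down.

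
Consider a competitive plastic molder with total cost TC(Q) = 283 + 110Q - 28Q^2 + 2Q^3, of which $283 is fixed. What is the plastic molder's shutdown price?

$12 per unit

The firm shuts down when price falls below the minimum of average variable cost. AVC = VC/Q = 110 - 28Q + 2Q^2.
At the minimum of AVC, MC = AVC. MC = 110 - 56Q + 6Q^2; setting MC = AVC gives 4Q^2 - 28Q = 0, so Q = 7. min AVC = 12.
The firm shuts down for any P below $12.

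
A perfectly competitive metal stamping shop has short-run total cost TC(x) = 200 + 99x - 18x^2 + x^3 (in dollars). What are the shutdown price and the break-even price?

AVC = 99 - 18x + x^2; minimized at x = 9, giving min AVC = $18. That is the shutdown price.
ATC = 200/x + 99 - 18x + x^2. Setting dATC/dx = −200/x^2 − 18 + 2x = 0 gives x = 10 (since 2·10^3 − 18·10^2 = 200).
min ATC = 200/10 + 99 − 18·10 + 10^2 = $39. That is the break-even price.
Between these two prices the firm operates at a loss; above $39 it earns a profit.

Shutdown price = $18; break-even price = $39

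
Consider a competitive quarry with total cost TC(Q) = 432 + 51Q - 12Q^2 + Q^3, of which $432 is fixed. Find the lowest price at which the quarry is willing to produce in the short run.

$15 per unit

The shutdown price is the minimum of AVC. VC = 51Q - 12Q^2 + Q^3, so AVC = 51 - 12Q + Q^2.
dAVC/dQ = -12 + 2Q = 0 gives Q = 6. min AVC = 51 - 12·6 + 6^2 = 15.
The firm shuts down for any P below $15.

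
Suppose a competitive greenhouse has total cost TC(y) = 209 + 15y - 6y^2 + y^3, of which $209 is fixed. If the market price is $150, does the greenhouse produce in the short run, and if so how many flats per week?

Variable cost is VC = 15y - 6y^2 + y^3, so AVC = VC/y = 15 - 6y + y^2 and MC = dTC/dy = 15 - 12y + 3y^2.
AVC is minimized where dAVC/dy = -6 + 2y = 0, at y = 3; min AVC = 15 - 6·3 + 3^2 = $6.
P = $150 exceeds min AVC = $6, so the firm stays open.
Solving P = MC: -135 - 12y + 3y^2 = 0 ⇒ y = -5 or 9. On the upward-sloping branch, y* = 9.
Check: AVC at y = 9 is $42 ≤ P, so revenue covers variable cost.
Profit = P·y − TC = 150·9 − 587 = $763.

Produce at y = 9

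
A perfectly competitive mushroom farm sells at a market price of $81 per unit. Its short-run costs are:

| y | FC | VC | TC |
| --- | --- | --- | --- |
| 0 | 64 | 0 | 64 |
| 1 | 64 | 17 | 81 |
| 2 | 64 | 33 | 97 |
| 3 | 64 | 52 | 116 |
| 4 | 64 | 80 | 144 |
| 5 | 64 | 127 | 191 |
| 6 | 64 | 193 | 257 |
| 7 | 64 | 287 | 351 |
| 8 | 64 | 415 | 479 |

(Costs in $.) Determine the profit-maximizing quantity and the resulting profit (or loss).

Profit at each row (π = 81y − TC): y=0: -64; y=1: 0; y=2: 65; y=3: 127; y=4: 180; y=5: 214; y=6: 229; y=7: 216; y=8: 169.
Profit is maximized at y = 6. AVC there is 193/6 = $32.17 ≤ P, so producing beats shutting down (which would give -$64).

y = 6; profit = $229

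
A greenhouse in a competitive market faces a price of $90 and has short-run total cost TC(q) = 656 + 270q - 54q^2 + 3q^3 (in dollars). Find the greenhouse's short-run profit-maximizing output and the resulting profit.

Profit = -$56 at q = 10

AVC = 270 - 54q + 3q^2 has its minimum $27 at q = 9; price $90 clears that bar, so the firm operates.
With MC = 270 - 108q + 9q^2, P = MC on the upward-sloping part at q* = 10.
TR = 90·10 = 900. TC = 656 + 300 = 956. Profit = 900 − 956 = -$56.
That loss of $56 beats the $656 the firm would lose by shutting down; producing recovers $600 of fixed cost.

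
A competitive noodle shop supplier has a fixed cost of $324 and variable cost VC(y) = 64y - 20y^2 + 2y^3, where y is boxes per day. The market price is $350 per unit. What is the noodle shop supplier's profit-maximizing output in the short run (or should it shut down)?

Produce at y = 11

From TC, MC = TC'(y) = 64 - 40y + 6y^2 and AVC = VC/y = 64 - 20y + 2y^2.
AVC is minimized where dAVC/dy = -20 + 4y = 0, at y = 5; min AVC = 64 - 20·5 + 2·5^2 = $14.
Since P = $350 ≥ min AVC = $14, price covers variable cost and the firm should produce.
P = MC gives -286 - 40y + 6y^2 = 0, with roots -13/3 and 11. Take the larger (rising MC): y* = 11.
Check: AVC at y = 11 is $86 ≤ P, so revenue covers variable cost.
Profit = P·y − TC = 350·11 − 1270 = $2580.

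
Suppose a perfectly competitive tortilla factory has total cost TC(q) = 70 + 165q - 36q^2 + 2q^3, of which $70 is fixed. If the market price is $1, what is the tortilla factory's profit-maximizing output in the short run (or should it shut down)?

Shut down

Strip out fixed cost: VC = 165q - 36q^2 + 2q^3. Then AVC = 165 - 36q + 2q^2 and MC = 165 - 72q + 6q^2.
AVC hits its minimum where MC = AVC, at q = 9, giving min AVC = 165 - 36·9 + 2·9^2 = $3.
Since P = $1 < min AVC = $3, price fails to cover variable cost at any output.
Best response: produce nothing and absorb the $70 fixed cost.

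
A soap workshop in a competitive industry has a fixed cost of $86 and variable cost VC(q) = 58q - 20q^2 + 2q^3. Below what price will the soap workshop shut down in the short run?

$8 per unit

Short-run supply begins at min AVC. From VC = 58q - 20q^2 + 2q^3, AVC = 58 - 20q + 2q^2.
At the minimum of AVC, MC = AVC. MC = 58 - 40q + 6q^2; setting MC = AVC gives 4q^2 - 20q = 0, so q = 5. min AVC = 8.
So the shutdown price is $8.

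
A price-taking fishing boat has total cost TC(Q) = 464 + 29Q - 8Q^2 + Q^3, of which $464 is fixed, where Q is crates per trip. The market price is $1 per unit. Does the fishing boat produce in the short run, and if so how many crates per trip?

Shut down

Variable cost is VC = 29Q - 8Q^2 + Q^3, so AVC = VC/Q = 29 - 8Q + Q^2 and MC = dTC/dQ = 29 - 16Q + 3Q^2.
The AVC parabola has its vertex at Q = 8/2 = 4, where AVC = 29 - 8·4 + 4^2 = $13.
With P < min AVC ($1 < $13), every unit sold adds to the loss.
Shutting down limits the loss to fixed cost, $464.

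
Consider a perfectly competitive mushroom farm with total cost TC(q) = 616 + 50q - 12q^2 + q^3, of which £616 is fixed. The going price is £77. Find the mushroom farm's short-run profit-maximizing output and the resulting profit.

AVC = 50 - 12q + q^2; min AVC = £14 at q = 6. Since P = £77 ≥ min AVC, the firm produces.
MC = 50 - 24q + 3q^2. Setting P = MC and taking the root on the rising branch gives q* = 9.
TR = 77·9 = 693. TC = 616 + 207 = 823. Profit = 693 − 823 = -£130.
By producing, the firm covers all variable cost plus £486 of fixed cost; shutting down would lose the full £616.

Profit = -£130 at q = 9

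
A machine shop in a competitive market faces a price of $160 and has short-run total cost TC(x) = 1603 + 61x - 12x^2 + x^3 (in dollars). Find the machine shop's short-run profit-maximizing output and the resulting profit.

AVC = 61 - 12x + x^2 has its minimum $25 at x = 6; price $160 clears that bar, so the firm operates.
With MC = 61 - 24x + 3x^2, P = MC on the upward-sloping part at x* = 11.
TR = 160·11 = 1760. TC = 1603 + 550 = 2153. Profit = 1760 − 2153 = -$393.
Shutting down would mean losing the fixed cost of $1603, so operating at a loss of $393 is better by $1210.

Profit = -$393 at x = 11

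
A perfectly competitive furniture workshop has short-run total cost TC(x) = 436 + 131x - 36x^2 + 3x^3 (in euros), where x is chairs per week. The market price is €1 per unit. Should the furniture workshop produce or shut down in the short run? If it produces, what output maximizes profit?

From TC, MC = TC'(x) = 131 - 72x + 9x^2 and AVC = VC/x = 131 - 36x + 3x^2.
The AVC parabola has its vertex at x = 36/6 = 6, where AVC = 131 - 36·6 + 3·6^2 = €23.
P = €1 lies below min AVC = €23; no output level covers variable cost.
The firm minimizes its loss by shutting down and losing only its fixed cost of €436.

Shut down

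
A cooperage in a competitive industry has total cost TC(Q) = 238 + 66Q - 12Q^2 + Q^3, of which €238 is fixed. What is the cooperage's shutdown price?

€30 per unit

Short-run supply begins at min AVC. From VC = 66Q - 12Q^2 + Q^3, AVC = 66 - 12Q + Q^2.
dAVC/dQ = -12 + 2Q = 0 gives Q = 6. min AVC = 66 - 12·6 + 6^2 = 30.
For P < €30 the firm produces nothing.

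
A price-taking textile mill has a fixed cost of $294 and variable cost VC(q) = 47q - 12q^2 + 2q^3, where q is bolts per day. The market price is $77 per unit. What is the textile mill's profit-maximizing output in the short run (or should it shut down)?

Produce at q = 5

From TC, MC = TC'(q) = 47 - 24q + 6q^2 and AVC = VC/q = 47 - 12q + 2q^2.
AVC hits its minimum where MC = AVC, at q = 3, giving min AVC = 47 - 12·3 + 2·3^2 = $29.
Since P = $77 ≥ min AVC = $29, price covers variable cost and the firm should produce.
P = MC gives -30 - 24q + 6q^2 = 0, with roots -1 and 5. Take the larger (rising MC): q* = 5.
Check: AVC at q = 5 is $37 ≤ P, so revenue covers variable cost.
Profit = P·q − TC = 77·5 − 479 = -$94, a loss, but smaller than the $294 fixed cost the firm would lose by shutting down.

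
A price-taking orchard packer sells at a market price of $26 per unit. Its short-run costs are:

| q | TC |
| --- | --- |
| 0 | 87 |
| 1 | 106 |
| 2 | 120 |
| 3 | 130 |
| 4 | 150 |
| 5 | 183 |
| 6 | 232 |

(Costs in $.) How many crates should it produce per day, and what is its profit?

q = 4; profit = -$46

Tabulate TR − TC: q=0: -87; q=1: -80; q=2: -68; q=3: -52; q=4: -46; q=5: -53; q=6: -76.
Profit is maximized at q = 4. AVC there is 63/4 = $15.75 ≤ P, so producing beats shutting down (which would give -$87).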